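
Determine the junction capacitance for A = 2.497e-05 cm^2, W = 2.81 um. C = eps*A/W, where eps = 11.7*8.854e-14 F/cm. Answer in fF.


Step 1: eps_Si = 11.7 * 8.854e-14 = 1.035918e-12 F/cm
Step 2: W in cm = 2.81 * 1e-4 = 2.81e-04 cm
Step 3: C = 1.035918e-12 * 2.497e-05 / 2.81e-04 = 9.205293e-14 F
Step 4: C = 92.05 fF

92.05


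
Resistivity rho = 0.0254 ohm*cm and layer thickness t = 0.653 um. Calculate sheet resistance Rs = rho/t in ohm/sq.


Step 1: Convert thickness to cm: t = 0.653 um = 6.5300e-05 cm
Step 2: Rs = rho / t = 0.0254 / 6.5300e-05
Step 3: Rs = 389.0 ohm/sq

389.0


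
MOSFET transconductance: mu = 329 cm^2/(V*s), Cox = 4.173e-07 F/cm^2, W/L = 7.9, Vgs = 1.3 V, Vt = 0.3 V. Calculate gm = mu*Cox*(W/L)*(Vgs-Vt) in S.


Step 1: Vov = Vgs - Vt = 1.3 - 0.3 = 1.0 V
Step 2: gm = mu * Cox * (W/L) * Vov
Step 3: gm = 329 * 4.173e-07 * 7.9 * 1.0 = 1.08e-03 S

1.08e-03


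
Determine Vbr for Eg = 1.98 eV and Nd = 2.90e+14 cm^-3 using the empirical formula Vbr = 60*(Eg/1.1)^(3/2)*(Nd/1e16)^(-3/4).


Step 1: Eg/1.1 = 1.98/1.1 = 1.800000
Step 2: (Eg/1.1)^1.5 = 1.800000^1.5 = 2.414953
Step 3: (Nd/1e16)^(-0.75) = (0.029)^(-0.75) = 14.229889
Step 4: Vbr = 60 * 2.414953 * 14.229889 = 2061.9 V

2061.9


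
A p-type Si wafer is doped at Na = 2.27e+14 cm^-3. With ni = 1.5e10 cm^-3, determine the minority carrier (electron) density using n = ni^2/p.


Step 1: Majority hole concentration p ≈ Na = 2.27e+14 cm^-3
Step 2: n = ni^2 / Na = (1.5e10)^2 / 2.27e+14
Step 3: n = 9.91e+05 cm^-3

9.91e+05


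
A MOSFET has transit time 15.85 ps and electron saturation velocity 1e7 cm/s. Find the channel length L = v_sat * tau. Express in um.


Step 1: tau in seconds = 15.85 ps * 1e-12 = 1.5850e-11 s
Step 2: L = v_sat * tau = 1e7 * 1.5850e-11 = 1.5850e-04 cm
Step 3: L in um = 1.5850e-04 * 1e4 = 1.585 um

1.585


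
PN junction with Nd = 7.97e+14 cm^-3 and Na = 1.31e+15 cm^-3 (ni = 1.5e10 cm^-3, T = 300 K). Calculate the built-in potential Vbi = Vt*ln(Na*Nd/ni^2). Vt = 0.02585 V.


Step 1: Compute Na*Nd/ni^2 = 1.31e+15 * 7.97e+14 / (1.5e10)^2 = 4.6403e+09
Step 2: ln(4.6403e+09) = 22.2580
Step 3: Vbi = 0.02585 * 22.2580 = 0.575 V

0.575


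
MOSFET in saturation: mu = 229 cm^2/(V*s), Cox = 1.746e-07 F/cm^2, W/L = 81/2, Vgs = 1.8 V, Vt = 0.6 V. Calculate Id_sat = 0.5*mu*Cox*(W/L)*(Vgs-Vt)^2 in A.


Step 1: Overdrive voltage Vov = Vgs - Vt = 1.8 - 0.6 = 1.2 V
Step 2: W/L = 81/2 = 40.5
Step 3: Id = 0.5 * 229 * 1.746e-07 * 40.5 * 1.2^2
Step 4: Id = 1.17e-03 A

1.17e-03


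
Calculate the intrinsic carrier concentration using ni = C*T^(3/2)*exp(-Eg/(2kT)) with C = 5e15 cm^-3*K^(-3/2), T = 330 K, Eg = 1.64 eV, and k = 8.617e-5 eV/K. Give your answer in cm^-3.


Step 1: Compute kT = 8.617e-5 * 330 = 0.0284361 eV
Step 2: Exponent = -Eg/(2kT) = -1.64/(2*0.0284361) = -28.83658
Step 3: T^(3/2) = 330^1.5 = 5994.75
Step 4: ni = 5e15 * 5994.75 * exp(-28.83658) = 8.98e+06 cm^-3

8.98e+06


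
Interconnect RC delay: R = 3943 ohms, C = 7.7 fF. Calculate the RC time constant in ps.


Step 1: tau = R * C
Step 2: tau = 3943 * 7.7 fF = 3943 * 7.7e-15 F
Step 3: tau = 3.03611e-11 s = 30.3611 ps

30.3611


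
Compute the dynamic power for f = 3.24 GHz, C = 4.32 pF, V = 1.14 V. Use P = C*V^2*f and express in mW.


Step 1: V^2 = 1.14^2 = 1.2996 V^2
Step 2: P = C*V^2*f = 4.32e-12 F * 1.2996 * 3.24e9 Hz
Step 3: P = 1.819024128e-02 W
Step 4: P = 18.19 mW

18.19


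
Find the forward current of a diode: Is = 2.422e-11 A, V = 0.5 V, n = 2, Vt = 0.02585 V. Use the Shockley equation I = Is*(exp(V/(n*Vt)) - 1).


Step 1: V/(n*Vt) = 0.5/(2*0.02585) = 9.6712
Step 2: exp(9.6712) = 1.5854e+04
Step 3: I = 2.422e-11 * (1.5854e+04 - 1) = 3.84e-07 A

3.84e-07


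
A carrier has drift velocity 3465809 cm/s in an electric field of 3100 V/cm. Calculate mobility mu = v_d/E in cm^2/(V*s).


Step 1: mu = v_d / E
Step 2: mu = 3465809 / 3100
Step 3: mu = 1118.0 cm^2/(V*s)

1118.0


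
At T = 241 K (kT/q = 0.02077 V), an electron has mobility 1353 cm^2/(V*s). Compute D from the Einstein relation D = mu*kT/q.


Step 1: D = mu * (kT/q)
Step 2: D = 1353 * 0.02077
Step 3: D = 28.1 cm^2/s

28.1


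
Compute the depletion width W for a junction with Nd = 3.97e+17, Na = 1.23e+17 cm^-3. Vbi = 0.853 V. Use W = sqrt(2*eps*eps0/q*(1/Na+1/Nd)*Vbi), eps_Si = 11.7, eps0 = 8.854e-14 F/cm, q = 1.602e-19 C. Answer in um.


Step 1: 1/Na + 1/Nd = 1/1.23e+17 + 1/3.97e+17 = 1.06490e-17
Step 2: 2*eps*eps0/q = 2*11.7*8.854e-14/1.602e-19 = 1.293281e+07
Step 3: W^2 = 1.293281e+07 * 1.06490e-17 * 0.853 = 1.17476e-10
Step 4: W = sqrt(1.17476e-10) = 1.084e-05 cm = 0.1084 um

0.1084


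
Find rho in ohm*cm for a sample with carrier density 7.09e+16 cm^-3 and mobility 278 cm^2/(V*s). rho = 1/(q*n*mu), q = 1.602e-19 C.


Step 1: sigma = q * n * mu = 1.602e-19 * 7.09e+16 * 278 = 3.15757e+00 S/cm
Step 2: rho = 1 / sigma = 1 / 3.15757e+00 = 0.3167 ohm*cm

0.3167


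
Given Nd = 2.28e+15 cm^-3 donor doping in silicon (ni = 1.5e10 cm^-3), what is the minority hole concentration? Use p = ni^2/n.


Step 1: Since Nd >> ni, n ≈ Nd = 2.28e+15 cm^-3
Step 2: p = ni^2 / n = (1.5e10)^2 / 2.28e+15
Step 3: p = 2.25e20 / 2.28e+15 = 9.87e+04 cm^-3

9.87e+04


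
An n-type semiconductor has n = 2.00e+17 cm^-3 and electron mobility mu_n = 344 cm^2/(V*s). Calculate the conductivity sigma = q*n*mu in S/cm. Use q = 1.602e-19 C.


Step 1: sigma = q * n * mu
Step 2: sigma = 1.602e-19 * 2.00e+17 * 344
Step 3: sigma = 1.102e+01 S/cm

1.102e+01


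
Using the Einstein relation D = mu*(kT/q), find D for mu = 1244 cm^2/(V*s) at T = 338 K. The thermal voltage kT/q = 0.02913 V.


Step 1: D = mu * (kT/q)
Step 2: D = 1244 * 0.02913
Step 3: D = 36.24 cm^2/s

36.24


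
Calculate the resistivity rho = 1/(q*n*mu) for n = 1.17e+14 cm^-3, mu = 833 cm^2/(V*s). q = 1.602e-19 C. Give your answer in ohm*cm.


Step 1: sigma = q * n * mu = 1.602e-19 * 1.17e+14 * 833 = 1.56133e-02 S/cm
Step 2: rho = 1 / sigma = 1 / 1.56133e-02 = 64.05 ohm*cm

64.05


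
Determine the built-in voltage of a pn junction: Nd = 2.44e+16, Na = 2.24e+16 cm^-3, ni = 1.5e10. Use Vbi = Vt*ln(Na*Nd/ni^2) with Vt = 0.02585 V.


Step 1: Compute Na*Nd/ni^2 = 2.24e+16 * 2.44e+16 / (1.5e10)^2 = 2.4292e+12
Step 2: ln(2.4292e+12) = 28.5186
Step 3: Vbi = 0.02585 * 28.5186 = 0.737 V

0.737


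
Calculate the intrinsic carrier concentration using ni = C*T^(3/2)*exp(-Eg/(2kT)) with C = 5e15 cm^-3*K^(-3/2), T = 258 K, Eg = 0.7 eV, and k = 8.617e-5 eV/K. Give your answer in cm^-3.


Step 1: Compute kT = 8.617e-5 * 258 = 0.02223186 eV
Step 2: Exponent = -Eg/(2kT) = -0.7/(2*0.02223186) = -15.74317
Step 3: T^(3/2) = 258^1.5 = 4144.09
Step 4: ni = 5e15 * 4144.09 * exp(-15.74317) = 3.01e+12 cm^-3

3.01e+12


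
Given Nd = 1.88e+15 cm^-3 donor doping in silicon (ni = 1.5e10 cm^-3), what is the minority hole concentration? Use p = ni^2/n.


Step 1: Since Nd >> ni, n ≈ Nd = 1.88e+15 cm^-3
Step 2: p = ni^2 / n = (1.5e10)^2 / 1.88e+15
Step 3: p = 2.25e20 / 1.88e+15 = 1.20e+05 cm^-3

1.20e+05


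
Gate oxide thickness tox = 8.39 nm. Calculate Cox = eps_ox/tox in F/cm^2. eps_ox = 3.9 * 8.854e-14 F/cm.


Step 1: eps_ox = 3.9 * 8.854e-14 = 3.45306e-13 F/cm
Step 2: tox in cm = 8.39 nm * 1e-7 = 8.3900e-07 cm
Step 3: Cox = 3.45306e-13 / 8.3900e-07 = 4.12e-07 F/cm^2

4.12e-07


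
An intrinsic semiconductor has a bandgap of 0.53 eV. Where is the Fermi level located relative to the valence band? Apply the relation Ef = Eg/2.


Step 1: For an intrinsic semiconductor, the Fermi level sits at midgap.
Step 2: Ef = Eg / 2 = 0.53 / 2 = 0.265 eV

0.265


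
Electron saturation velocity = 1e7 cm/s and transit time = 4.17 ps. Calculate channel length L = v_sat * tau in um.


Step 1: tau in seconds = 4.17 ps * 1e-12 = 4.1700e-12 s
Step 2: L = v_sat * tau = 1e7 * 4.1700e-12 = 4.1700e-05 cm
Step 3: L in um = 4.1700e-05 * 1e4 = 0.417 um

0.417


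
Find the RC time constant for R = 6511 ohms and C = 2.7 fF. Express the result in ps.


Step 1: tau = R * C
Step 2: tau = 6511 * 2.7 fF = 6511 * 2.7e-15 F
Step 3: tau = 1.75797e-11 s = 17.5797 ps

17.5797


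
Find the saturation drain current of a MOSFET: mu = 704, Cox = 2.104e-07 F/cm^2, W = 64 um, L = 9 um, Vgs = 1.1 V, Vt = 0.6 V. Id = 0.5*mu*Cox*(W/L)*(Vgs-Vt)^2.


Step 1: Overdrive voltage Vov = Vgs - Vt = 1.1 - 0.6 = 0.5 V
Step 2: W/L = 64/9 = 7.11111
Step 3: Id = 0.5 * 704 * 2.104e-07 * 7.11111 * 0.5^2
Step 4: Id = 1.32e-04 A

1.32e-04


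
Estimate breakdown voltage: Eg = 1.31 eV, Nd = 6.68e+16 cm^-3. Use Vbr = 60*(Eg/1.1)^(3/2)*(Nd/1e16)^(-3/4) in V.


Step 1: Eg/1.1 = 1.31/1.1 = 1.190909
Step 2: (Eg/1.1)^1.5 = 1.190909^1.5 = 1.299624
Step 3: (Nd/1e16)^(-0.75) = (6.68)^(-0.75) = 0.240668
Step 4: Vbr = 60 * 1.299624 * 0.240668 = 18.8 V

18.8


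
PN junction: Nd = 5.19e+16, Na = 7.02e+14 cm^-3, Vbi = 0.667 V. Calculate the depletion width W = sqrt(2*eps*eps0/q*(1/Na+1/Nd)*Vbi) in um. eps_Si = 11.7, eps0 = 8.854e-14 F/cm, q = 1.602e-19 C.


Step 1: 1/Na + 1/Nd = 1/7.02e+14 + 1/5.19e+16 = 1.44377e-15
Step 2: 2*eps*eps0/q = 2*11.7*8.854e-14/1.602e-19 = 1.293281e+07
Step 3: W^2 = 1.293281e+07 * 1.44377e-15 * 0.667 = 1.24542e-08
Step 4: W = sqrt(1.24542e-08) = 1.116e-04 cm = 1.116 um

1.116


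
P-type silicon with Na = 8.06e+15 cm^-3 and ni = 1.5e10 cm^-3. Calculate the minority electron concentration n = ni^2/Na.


Step 1: Majority hole concentration p ≈ Na = 8.06e+15 cm^-3
Step 2: n = ni^2 / Na = (1.5e10)^2 / 8.06e+15
Step 3: n = 2.79e+04 cm^-3

2.79e+04


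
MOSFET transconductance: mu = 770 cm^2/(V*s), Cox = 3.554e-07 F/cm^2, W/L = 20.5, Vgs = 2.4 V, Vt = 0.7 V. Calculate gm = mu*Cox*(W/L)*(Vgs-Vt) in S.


Step 1: Vov = Vgs - Vt = 2.4 - 0.7 = 1.7 V
Step 2: gm = mu * Cox * (W/L) * Vov
Step 3: gm = 770 * 3.554e-07 * 20.5 * 1.7 = 9.54e-03 S

9.54e-03


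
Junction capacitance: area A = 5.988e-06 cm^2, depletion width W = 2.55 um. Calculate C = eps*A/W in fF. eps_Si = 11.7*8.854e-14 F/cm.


Step 1: eps_Si = 11.7 * 8.854e-14 = 1.035918e-12 F/cm
Step 2: W in cm = 2.55 * 1e-4 = 2.55e-04 cm
Step 3: C = 1.035918e-12 * 5.988e-06 / 2.55e-04 = 2.432579e-14 F
Step 4: C = 24.33 fF

24.33


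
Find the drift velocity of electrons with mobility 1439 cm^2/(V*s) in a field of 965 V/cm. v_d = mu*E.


Step 1: v_d = mu * E
Step 2: v_d = 1439 * 965 = 1388635
Step 3: v_d = 1.39e+06 cm/s

1.39e+06


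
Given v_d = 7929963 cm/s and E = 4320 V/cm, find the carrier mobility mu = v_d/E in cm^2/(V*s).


Step 1: mu = v_d / E
Step 2: mu = 7929963 / 4320
Step 3: mu = 1835.64 cm^2/(V*s)

1835.64


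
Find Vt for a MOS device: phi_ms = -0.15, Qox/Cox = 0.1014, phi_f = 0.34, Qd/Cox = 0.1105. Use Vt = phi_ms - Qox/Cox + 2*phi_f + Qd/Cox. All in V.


Step 1: Vt = phi_ms - Qox/Cox + 2*phi_f + Qd/Cox
Step 2: Vt = -0.15 - 0.1014 + 2*0.34 + 0.1105
Step 3: Vt = -0.15 - 0.1014 + 0.68 + 0.1105
Step 4: Vt = 0.5391 V

0.5391


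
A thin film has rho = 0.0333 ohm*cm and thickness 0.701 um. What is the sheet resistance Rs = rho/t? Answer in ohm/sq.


Step 1: Convert thickness to cm: t = 0.701 um = 7.0100e-05 cm
Step 2: Rs = rho / t = 0.0333 / 7.0100e-05
Step 3: Rs = 475.0 ohm/sq

475.0


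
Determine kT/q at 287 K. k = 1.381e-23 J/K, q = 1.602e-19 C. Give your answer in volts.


Step 1: kT = 1.381e-23 * 287 = 3.96347e-21 J
Step 2: Vt = kT/q = 3.96347e-21 / 1.602e-19
Step 3: Vt = 0.02474 V

0.02474


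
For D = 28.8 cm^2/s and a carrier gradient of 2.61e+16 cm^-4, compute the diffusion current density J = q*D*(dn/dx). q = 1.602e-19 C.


Step 1: J = q * D * (dn/dx)
Step 2: J = 1.602e-19 * 28.8 * 2.61e+16
Step 3: J = 1.20e-01 A/cm^2

1.20e-01


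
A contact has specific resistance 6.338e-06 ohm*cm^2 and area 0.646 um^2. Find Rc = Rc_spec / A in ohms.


Step 1: Convert area to cm^2: 0.646 um^2 = 6.4600e-09 cm^2
Step 2: Rc = Rc_spec / A = 6.338e-06 / 6.4600e-09
Step 3: Rc = 9.81e+02 ohms

9.81e+02


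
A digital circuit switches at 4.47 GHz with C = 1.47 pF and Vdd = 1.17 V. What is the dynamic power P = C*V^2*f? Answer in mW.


Step 1: V^2 = 1.17^2 = 1.3689 V^2
Step 2: P = C*V^2*f = 1.47e-12 F * 1.3689 * 4.47e9 Hz
Step 3: P = 8.99490501e-03 W
Step 4: P = 8.995 mW

8.995


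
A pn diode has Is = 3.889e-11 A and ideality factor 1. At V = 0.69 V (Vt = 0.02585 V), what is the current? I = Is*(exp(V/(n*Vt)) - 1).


Step 1: V/(n*Vt) = 0.69/(1*0.02585) = 26.6925
Step 2: exp(26.6925) = 3.9121e+11
Step 3: I = 3.889e-11 * (3.9121e+11 - 1) = 1.52e+01 A

1.52e+01


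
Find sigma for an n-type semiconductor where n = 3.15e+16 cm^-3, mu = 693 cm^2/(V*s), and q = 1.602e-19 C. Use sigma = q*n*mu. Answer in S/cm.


Step 1: sigma = q * n * mu
Step 2: sigma = 1.602e-19 * 3.15e+16 * 693
Step 3: sigma = 3.497e+00 S/cm

3.497e+00


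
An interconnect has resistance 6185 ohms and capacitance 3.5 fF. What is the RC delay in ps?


Step 1: tau = R * C
Step 2: tau = 6185 * 3.5 fF = 6185 * 3.5e-15 F
Step 3: tau = 2.16475e-11 s = 21.6475 ps

21.6475


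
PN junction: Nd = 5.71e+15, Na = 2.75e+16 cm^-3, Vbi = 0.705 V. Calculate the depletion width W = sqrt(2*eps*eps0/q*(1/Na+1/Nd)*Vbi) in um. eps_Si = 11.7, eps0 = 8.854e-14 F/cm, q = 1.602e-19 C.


Step 1: 1/Na + 1/Nd = 1/2.75e+16 + 1/5.71e+15 = 2.11495e-16
Step 2: 2*eps*eps0/q = 2*11.7*8.854e-14/1.602e-19 = 1.293281e+07
Step 3: W^2 = 1.293281e+07 * 2.11495e-16 * 0.705 = 1.92833e-09
Step 4: W = sqrt(1.92833e-09) = 4.391e-05 cm = 0.4391 um

0.4391


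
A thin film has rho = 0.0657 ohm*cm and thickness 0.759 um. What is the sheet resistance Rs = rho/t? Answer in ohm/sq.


Step 1: Convert thickness to cm: t = 0.759 um = 7.5900e-05 cm
Step 2: Rs = rho / t = 0.0657 / 7.5900e-05
Step 3: Rs = 865.6 ohm/sq

865.6


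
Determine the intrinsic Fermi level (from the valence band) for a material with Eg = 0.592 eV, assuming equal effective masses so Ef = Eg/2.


Step 1: For an intrinsic semiconductor, the Fermi level sits at midgap.
Step 2: Ef = Eg / 2 = 0.592 / 2 = 0.296 eV

0.296


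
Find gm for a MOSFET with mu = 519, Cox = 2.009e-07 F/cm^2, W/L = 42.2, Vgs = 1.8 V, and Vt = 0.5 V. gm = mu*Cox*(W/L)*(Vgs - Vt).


Step 1: Vov = Vgs - Vt = 1.8 - 0.5 = 1.3 V
Step 2: gm = mu * Cox * (W/L) * Vov
Step 3: gm = 519 * 2.009e-07 * 42.2 * 1.3 = 5.72e-03 S

5.72e-03


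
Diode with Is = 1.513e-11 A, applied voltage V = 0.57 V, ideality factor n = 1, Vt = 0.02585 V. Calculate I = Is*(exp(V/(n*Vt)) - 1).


Step 1: V/(n*Vt) = 0.57/(1*0.02585) = 22.0503
Step 2: exp(22.0503) = 3.7698e+09
Step 3: I = 1.513e-11 * (3.7698e+09 - 1) = 5.70e-02 A

5.70e-02


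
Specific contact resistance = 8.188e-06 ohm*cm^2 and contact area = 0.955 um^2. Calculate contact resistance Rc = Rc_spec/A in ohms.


Step 1: Convert area to cm^2: 0.955 um^2 = 9.5500e-09 cm^2
Step 2: Rc = Rc_spec / A = 8.188e-06 / 9.5500e-09
Step 3: Rc = 8.57e+02 ohms

8.57e+02


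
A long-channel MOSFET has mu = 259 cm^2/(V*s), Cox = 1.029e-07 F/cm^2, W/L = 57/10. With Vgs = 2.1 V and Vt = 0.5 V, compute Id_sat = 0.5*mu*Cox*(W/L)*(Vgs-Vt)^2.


Step 1: Overdrive voltage Vov = Vgs - Vt = 2.1 - 0.5 = 1.6 V
Step 2: W/L = 57/10 = 5.7
Step 3: Id = 0.5 * 259 * 1.029e-07 * 5.7 * 1.6^2
Step 4: Id = 1.94e-04 A

1.94e-04


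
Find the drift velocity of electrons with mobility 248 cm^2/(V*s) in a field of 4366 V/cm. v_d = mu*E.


Step 1: v_d = mu * E
Step 2: v_d = 248 * 4366 = 1082768
Step 3: v_d = 1.08e+06 cm/s

1.08e+06


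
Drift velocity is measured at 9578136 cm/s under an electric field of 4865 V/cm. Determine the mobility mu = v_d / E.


Step 1: mu = v_d / E
Step 2: mu = 9578136 / 4865
Step 3: mu = 1968.78 cm^2/(V*s)

1968.78


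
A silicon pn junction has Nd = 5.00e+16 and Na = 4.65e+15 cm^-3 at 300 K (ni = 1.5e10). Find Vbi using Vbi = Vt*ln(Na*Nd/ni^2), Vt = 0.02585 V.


Step 1: Compute Na*Nd/ni^2 = 4.65e+15 * 5.00e+16 / (1.5e10)^2 = 1.0333e+12
Step 2: ln(1.0333e+12) = 27.6638
Step 3: Vbi = 0.02585 * 27.6638 = 0.715 V

0.715


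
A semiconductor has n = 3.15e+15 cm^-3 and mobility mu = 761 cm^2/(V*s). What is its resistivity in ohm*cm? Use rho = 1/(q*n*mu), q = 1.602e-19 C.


Step 1: sigma = q * n * mu = 1.602e-19 * 3.15e+15 * 761 = 3.84023e-01 S/cm
Step 2: rho = 1 / sigma = 1 / 3.84023e-01 = 2.604 ohm*cm

2.604


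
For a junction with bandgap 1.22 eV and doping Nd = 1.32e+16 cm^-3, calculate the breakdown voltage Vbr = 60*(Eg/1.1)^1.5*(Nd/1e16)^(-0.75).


Step 1: Eg/1.1 = 1.22/1.1 = 1.109091
Step 2: (Eg/1.1)^1.5 = 1.109091^1.5 = 1.168021
Step 3: (Nd/1e16)^(-0.75) = (1.32)^(-0.75) = 0.812025
Step 4: Vbr = 60 * 1.168021 * 0.812025 = 56.9 V

56.9


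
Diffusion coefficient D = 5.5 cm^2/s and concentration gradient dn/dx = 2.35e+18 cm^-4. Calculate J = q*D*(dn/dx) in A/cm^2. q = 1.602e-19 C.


Step 1: J = q * D * (dn/dx)
Step 2: J = 1.602e-19 * 5.5 * 2.35e+18
Step 3: J = 2.07e+00 A/cm^2

2.07e+00


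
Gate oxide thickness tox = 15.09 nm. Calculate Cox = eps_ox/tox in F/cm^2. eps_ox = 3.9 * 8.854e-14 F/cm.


Step 1: eps_ox = 3.9 * 8.854e-14 = 3.45306e-13 F/cm
Step 2: tox in cm = 15.09 nm * 1e-7 = 1.5090e-06 cm
Step 3: Cox = 3.45306e-13 / 1.5090e-06 = 2.29e-07 F/cm^2

2.29e-07


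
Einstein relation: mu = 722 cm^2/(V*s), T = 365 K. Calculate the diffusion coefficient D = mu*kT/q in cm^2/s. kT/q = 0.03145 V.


Step 1: D = mu * (kT/q)
Step 2: D = 722 * 0.03145
Step 3: D = 22.71 cm^2/s

22.71


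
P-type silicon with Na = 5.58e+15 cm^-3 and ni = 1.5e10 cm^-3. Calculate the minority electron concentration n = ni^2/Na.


Step 1: Majority hole concentration p ≈ Na = 5.58e+15 cm^-3
Step 2: n = ni^2 / Na = (1.5e10)^2 / 5.58e+15
Step 3: n = 4.03e+04 cm^-3

4.03e+04


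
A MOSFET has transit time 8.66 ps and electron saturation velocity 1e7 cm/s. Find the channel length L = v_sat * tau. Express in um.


Step 1: tau in seconds = 8.66 ps * 1e-12 = 8.6600e-12 s
Step 2: L = v_sat * tau = 1e7 * 8.6600e-12 = 8.6600e-05 cm
Step 3: L in um = 8.6600e-05 * 1e4 = 0.866 um

0.866


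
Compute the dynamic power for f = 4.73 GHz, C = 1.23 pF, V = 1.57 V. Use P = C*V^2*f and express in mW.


Step 1: V^2 = 1.57^2 = 2.4649 V^2
Step 2: P = C*V^2*f = 1.23e-12 F * 2.4649 * 4.73e9 Hz
Step 3: P = 1.434054171e-02 W
Step 4: P = 14.341 mW

14.341


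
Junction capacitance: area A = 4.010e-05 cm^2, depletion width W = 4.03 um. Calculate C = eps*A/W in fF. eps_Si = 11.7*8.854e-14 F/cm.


Step 1: eps_Si = 11.7 * 8.854e-14 = 1.035918e-12 F/cm
Step 2: W in cm = 4.03 * 1e-4 = 4.03e-04 cm
Step 3: C = 1.035918e-12 * 4.010e-05 / 4.03e-04 = 1.030777e-13 F
Step 4: C = 103.08 fF

103.08


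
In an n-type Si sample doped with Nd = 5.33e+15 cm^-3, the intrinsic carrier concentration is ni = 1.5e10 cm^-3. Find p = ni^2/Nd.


Step 1: Since Nd >> ni, n ≈ Nd = 5.33e+15 cm^-3
Step 2: p = ni^2 / n = (1.5e10)^2 / 5.33e+15
Step 3: p = 2.25e20 / 5.33e+15 = 4.22e+04 cm^-3

4.22e+04


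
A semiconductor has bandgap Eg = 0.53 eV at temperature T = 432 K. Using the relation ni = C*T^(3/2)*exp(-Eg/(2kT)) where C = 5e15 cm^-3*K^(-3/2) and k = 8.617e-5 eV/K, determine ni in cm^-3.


Step 1: Compute kT = 8.617e-5 * 432 = 0.03722544 eV
Step 2: Exponent = -Eg/(2kT) = -0.53/(2*0.03722544) = -7.11879
Step 3: T^(3/2) = 432^1.5 = 8978.95
Step 4: ni = 5e15 * 8978.95 * exp(-7.11879) = 3.64e+16 cm^-3

3.64e+16


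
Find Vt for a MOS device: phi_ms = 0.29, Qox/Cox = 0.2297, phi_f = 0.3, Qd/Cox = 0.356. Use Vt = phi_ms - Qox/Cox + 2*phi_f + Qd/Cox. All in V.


Step 1: Vt = phi_ms - Qox/Cox + 2*phi_f + Qd/Cox
Step 2: Vt = 0.29 - 0.2297 + 2*0.3 + 0.356
Step 3: Vt = 0.29 - 0.2297 + 0.6 + 0.356
Step 4: Vt = 1.0163 V

1.0163


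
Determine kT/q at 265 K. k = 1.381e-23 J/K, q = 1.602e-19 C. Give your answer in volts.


Step 1: kT = 1.381e-23 * 265 = 3.65965e-21 J
Step 2: Vt = kT/q = 3.65965e-21 / 1.602e-19
Step 3: Vt = 0.02284 V

0.02284


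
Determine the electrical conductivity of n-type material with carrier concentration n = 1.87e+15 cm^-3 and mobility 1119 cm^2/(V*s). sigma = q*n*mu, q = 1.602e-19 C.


Step 1: sigma = q * n * mu
Step 2: sigma = 1.602e-19 * 1.87e+15 * 1119
Step 3: sigma = 3.352e-01 S/cm

3.352e-01


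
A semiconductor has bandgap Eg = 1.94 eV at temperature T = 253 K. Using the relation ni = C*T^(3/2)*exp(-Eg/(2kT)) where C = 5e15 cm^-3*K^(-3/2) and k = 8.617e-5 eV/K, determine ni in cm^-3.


Step 1: Compute kT = 8.617e-5 * 253 = 0.02180101 eV
Step 2: Exponent = -Eg/(2kT) = -1.94/(2*0.02180101) = -44.49335
Step 3: T^(3/2) = 253^1.5 = 4024.21
Step 4: ni = 5e15 * 4024.21 * exp(-44.49335) = 9.56e-01 cm^-3

9.56e-01


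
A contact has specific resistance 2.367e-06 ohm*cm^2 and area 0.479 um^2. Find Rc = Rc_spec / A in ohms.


Step 1: Convert area to cm^2: 0.479 um^2 = 4.7900e-09 cm^2
Step 2: Rc = Rc_spec / A = 2.367e-06 / 4.7900e-09
Step 3: Rc = 4.94e+02 ohms

4.94e+02


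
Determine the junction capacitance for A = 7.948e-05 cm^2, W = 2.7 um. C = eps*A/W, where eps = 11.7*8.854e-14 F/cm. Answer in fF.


Step 1: eps_Si = 11.7 * 8.854e-14 = 1.035918e-12 F/cm
Step 2: W in cm = 2.7 * 1e-4 = 2.70e-04 cm
Step 3: C = 1.035918e-12 * 7.948e-05 / 2.70e-04 = 3.049436e-13 F
Step 4: C = 304.94 fF

304.94


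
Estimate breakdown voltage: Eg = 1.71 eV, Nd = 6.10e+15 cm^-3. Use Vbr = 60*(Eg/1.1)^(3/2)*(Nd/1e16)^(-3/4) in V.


Step 1: Eg/1.1 = 1.71/1.1 = 1.554545
Step 2: (Eg/1.1)^1.5 = 1.554545^1.5 = 1.938228
Step 3: (Nd/1e16)^(-0.75) = (0.61)^(-0.75) = 1.448781
Step 4: Vbr = 60 * 1.938228 * 1.448781 = 168.5 V

168.5


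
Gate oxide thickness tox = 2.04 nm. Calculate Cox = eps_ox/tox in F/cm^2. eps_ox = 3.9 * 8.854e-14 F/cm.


Step 1: eps_ox = 3.9 * 8.854e-14 = 3.45306e-13 F/cm
Step 2: tox in cm = 2.04 nm * 1e-7 = 2.0400e-07 cm
Step 3: Cox = 3.45306e-13 / 2.0400e-07 = 1.69e-06 F/cm^2

1.69e-06


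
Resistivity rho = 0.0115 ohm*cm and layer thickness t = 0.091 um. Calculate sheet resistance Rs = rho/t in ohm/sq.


Step 1: Convert thickness to cm: t = 0.091 um = 9.1000e-06 cm
Step 2: Rs = rho / t = 0.0115 / 9.1000e-06
Step 3: Rs = 1263.7 ohm/sq

1263.7


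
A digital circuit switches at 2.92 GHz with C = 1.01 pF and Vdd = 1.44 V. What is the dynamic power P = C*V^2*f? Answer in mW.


Step 1: V^2 = 1.44^2 = 2.0736 V^2
Step 2: P = C*V^2*f = 1.01e-12 F * 2.0736 * 2.92e9 Hz
Step 3: P = 6.11546112e-03 W
Step 4: P = 6.115 mW

6.115


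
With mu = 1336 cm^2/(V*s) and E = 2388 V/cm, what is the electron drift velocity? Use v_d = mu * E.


Step 1: v_d = mu * E
Step 2: v_d = 1336 * 2388 = 3190368
Step 3: v_d = 3.19e+06 cm/s

3.19e+06


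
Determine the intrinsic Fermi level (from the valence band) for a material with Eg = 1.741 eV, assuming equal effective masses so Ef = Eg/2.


Step 1: For an intrinsic semiconductor, the Fermi level sits at midgap.
Step 2: Ef = Eg / 2 = 1.741 / 2 = 0.8705 eV

0.8705


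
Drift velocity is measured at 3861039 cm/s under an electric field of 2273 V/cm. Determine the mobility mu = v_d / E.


Step 1: mu = v_d / E
Step 2: mu = 3861039 / 2273
Step 3: mu = 1698.65 cm^2/(V*s)

1698.65


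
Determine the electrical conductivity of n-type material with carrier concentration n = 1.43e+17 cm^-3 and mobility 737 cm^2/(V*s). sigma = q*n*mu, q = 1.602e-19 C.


Step 1: sigma = q * n * mu
Step 2: sigma = 1.602e-19 * 1.43e+17 * 737
Step 3: sigma = 1.688e+01 S/cm

1.688e+01


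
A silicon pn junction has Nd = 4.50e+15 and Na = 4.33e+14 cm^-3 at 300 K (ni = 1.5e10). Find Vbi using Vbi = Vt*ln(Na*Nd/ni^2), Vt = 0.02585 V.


Step 1: Compute Na*Nd/ni^2 = 4.33e+14 * 4.50e+15 / (1.5e10)^2 = 8.6600e+09
Step 2: ln(8.6600e+09) = 22.8820
Step 3: Vbi = 0.02585 * 22.8820 = 0.591 V

0.591


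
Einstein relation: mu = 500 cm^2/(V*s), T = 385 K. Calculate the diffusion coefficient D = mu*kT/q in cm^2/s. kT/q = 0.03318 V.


Step 1: D = mu * (kT/q)
Step 2: D = 500 * 0.03318
Step 3: D = 16.59 cm^2/s

16.59


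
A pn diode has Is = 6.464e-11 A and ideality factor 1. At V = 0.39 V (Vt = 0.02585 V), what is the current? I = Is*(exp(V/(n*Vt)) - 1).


Step 1: V/(n*Vt) = 0.39/(1*0.02585) = 15.0870
Step 2: exp(15.0870) = 3.5662e+06
Step 3: I = 6.464e-11 * (3.5662e+06 - 1) = 2.31e-04 A

2.31e-04


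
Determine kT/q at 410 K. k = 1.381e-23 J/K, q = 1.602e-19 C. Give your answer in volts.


Step 1: kT = 1.381e-23 * 410 = 5.6621e-21 J
Step 2: Vt = kT/q = 5.6621e-21 / 1.602e-19
Step 3: Vt = 0.03534 V

0.03534


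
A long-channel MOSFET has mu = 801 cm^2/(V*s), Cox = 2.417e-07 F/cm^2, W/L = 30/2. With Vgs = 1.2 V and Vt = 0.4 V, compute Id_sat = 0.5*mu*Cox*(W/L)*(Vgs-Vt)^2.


Step 1: Overdrive voltage Vov = Vgs - Vt = 1.2 - 0.4 = 0.8 V
Step 2: W/L = 30/2 = 15
Step 3: Id = 0.5 * 801 * 2.417e-07 * 15 * 0.8^2
Step 4: Id = 9.29e-04 A

9.29e-04


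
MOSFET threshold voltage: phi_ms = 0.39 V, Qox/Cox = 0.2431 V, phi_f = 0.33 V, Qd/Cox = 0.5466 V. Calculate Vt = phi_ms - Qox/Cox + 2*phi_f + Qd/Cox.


Step 1: Vt = phi_ms - Qox/Cox + 2*phi_f + Qd/Cox
Step 2: Vt = 0.39 - 0.2431 + 2*0.33 + 0.5466
Step 3: Vt = 0.39 - 0.2431 + 0.66 + 0.5466
Step 4: Vt = 1.3535 V

1.3535


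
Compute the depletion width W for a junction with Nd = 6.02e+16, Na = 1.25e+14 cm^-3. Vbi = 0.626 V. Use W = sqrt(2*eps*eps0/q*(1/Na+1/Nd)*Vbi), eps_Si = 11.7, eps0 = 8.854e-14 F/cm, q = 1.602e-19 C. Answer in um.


Step 1: 1/Na + 1/Nd = 1/1.25e+14 + 1/6.02e+16 = 8.01661e-15
Step 2: 2*eps*eps0/q = 2*11.7*8.854e-14/1.602e-19 = 1.293281e+07
Step 3: W^2 = 1.293281e+07 * 8.01661e-15 * 0.626 = 6.49020e-08
Step 4: W = sqrt(6.49020e-08) = 2.548e-04 cm = 2.548 um

2.548


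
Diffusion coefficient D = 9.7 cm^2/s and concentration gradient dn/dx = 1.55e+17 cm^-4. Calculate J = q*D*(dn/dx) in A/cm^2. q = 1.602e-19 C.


Step 1: J = q * D * (dn/dx)
Step 2: J = 1.602e-19 * 9.7 * 1.55e+17
Step 3: J = 2.41e-01 A/cm^2

2.41e-01


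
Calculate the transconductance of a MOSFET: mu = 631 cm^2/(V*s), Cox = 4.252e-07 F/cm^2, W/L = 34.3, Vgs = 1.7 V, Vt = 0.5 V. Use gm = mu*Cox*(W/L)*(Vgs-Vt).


Step 1: Vov = Vgs - Vt = 1.7 - 0.5 = 1.2 V
Step 2: gm = mu * Cox * (W/L) * Vov
Step 3: gm = 631 * 4.252e-07 * 34.3 * 1.2 = 1.10e-02 S

1.10e-02


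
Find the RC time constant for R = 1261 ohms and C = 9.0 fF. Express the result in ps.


Step 1: tau = R * C
Step 2: tau = 1261 * 9.0 fF = 1261 * 9.0e-15 F
Step 3: tau = 1.1349e-11 s = 11.349 ps

11.349


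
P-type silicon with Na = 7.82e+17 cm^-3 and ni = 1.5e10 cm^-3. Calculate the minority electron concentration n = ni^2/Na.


Step 1: Majority hole concentration p ≈ Na = 7.82e+17 cm^-3
Step 2: n = ni^2 / Na = (1.5e10)^2 / 7.82e+17
Step 3: n = 2.88e+02 cm^-3

2.88e+02


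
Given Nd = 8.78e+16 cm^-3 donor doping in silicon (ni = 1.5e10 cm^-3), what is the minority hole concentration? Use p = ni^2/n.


Step 1: Since Nd >> ni, n ≈ Nd = 8.78e+16 cm^-3
Step 2: p = ni^2 / n = (1.5e10)^2 / 8.78e+16
Step 3: p = 2.25e20 / 8.78e+16 = 2.56e+03 cm^-3

2.56e+03


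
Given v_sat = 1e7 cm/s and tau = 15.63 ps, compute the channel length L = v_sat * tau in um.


Step 1: tau in seconds = 15.63 ps * 1e-12 = 1.5630e-11 s
Step 2: L = v_sat * tau = 1e7 * 1.5630e-11 = 1.5630e-04 cm
Step 3: L in um = 1.5630e-04 * 1e4 = 1.563 um

1.563


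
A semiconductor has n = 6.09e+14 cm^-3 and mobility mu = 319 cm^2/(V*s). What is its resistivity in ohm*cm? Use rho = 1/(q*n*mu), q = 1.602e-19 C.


Step 1: sigma = q * n * mu = 1.602e-19 * 6.09e+14 * 319 = 3.11222e-02 S/cm
Step 2: rho = 1 / sigma = 1 / 3.11222e-02 = 32.13 ohm*cm

32.13


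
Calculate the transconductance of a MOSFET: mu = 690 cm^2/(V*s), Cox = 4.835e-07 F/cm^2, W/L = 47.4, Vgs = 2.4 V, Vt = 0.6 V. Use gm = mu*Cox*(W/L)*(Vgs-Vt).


Step 1: Vov = Vgs - Vt = 2.4 - 0.6 = 1.8 V
Step 2: gm = mu * Cox * (W/L) * Vov
Step 3: gm = 690 * 4.835e-07 * 47.4 * 1.8 = 2.85e-02 S

2.85e-02


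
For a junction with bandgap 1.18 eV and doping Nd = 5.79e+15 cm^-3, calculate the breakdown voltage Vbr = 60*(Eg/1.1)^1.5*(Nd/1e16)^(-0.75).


Step 1: Eg/1.1 = 1.18/1.1 = 1.072727
Step 2: (Eg/1.1)^1.5 = 1.072727^1.5 = 1.111051
Step 3: (Nd/1e16)^(-0.75) = (0.579)^(-0.75) = 1.506576
Step 4: Vbr = 60 * 1.111051 * 1.506576 = 100.4 V

100.4


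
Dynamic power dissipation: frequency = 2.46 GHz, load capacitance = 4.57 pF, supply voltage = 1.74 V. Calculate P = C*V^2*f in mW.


Step 1: V^2 = 1.74^2 = 3.0276 V^2
Step 2: P = C*V^2*f = 4.57e-12 F * 3.0276 * 2.46e9 Hz
Step 3: P = 3.403688472e-02 W
Step 4: P = 34.037 mW

34.037


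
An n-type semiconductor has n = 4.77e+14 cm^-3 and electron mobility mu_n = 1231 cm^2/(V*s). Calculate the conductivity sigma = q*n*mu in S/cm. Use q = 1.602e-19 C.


Step 1: sigma = q * n * mu
Step 2: sigma = 1.602e-19 * 4.77e+14 * 1231
Step 3: sigma = 9.407e-02 S/cm

9.407e-02


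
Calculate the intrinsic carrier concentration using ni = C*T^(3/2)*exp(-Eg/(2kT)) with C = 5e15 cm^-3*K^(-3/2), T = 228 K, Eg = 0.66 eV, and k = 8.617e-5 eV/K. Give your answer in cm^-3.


Step 1: Compute kT = 8.617e-5 * 228 = 0.01964676 eV
Step 2: Exponent = -Eg/(2kT) = -0.66/(2*0.01964676) = -16.79666
Step 3: T^(3/2) = 228^1.5 = 3442.72
Step 4: ni = 5e15 * 3442.72 * exp(-16.79666) = 8.73e+11 cm^-3

8.73e+11


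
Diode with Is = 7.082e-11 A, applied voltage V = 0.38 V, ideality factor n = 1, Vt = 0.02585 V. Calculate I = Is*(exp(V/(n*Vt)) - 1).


Step 1: V/(n*Vt) = 0.38/(1*0.02585) = 14.7002
Step 2: exp(14.7002) = 2.4222e+06
Step 3: I = 7.082e-11 * (2.4222e+06 - 1) = 1.72e-04 A

1.72e-04


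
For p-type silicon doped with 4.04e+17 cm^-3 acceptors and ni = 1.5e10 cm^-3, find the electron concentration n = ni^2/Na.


Step 1: Majority hole concentration p ≈ Na = 4.04e+17 cm^-3
Step 2: n = ni^2 / Na = (1.5e10)^2 / 4.04e+17
Step 3: n = 5.57e+02 cm^-3

5.57e+02


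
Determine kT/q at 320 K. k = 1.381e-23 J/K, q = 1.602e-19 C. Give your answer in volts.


Step 1: kT = 1.381e-23 * 320 = 4.4192e-21 J
Step 2: Vt = kT/q = 4.4192e-21 / 1.602e-19
Step 3: Vt = 0.02759 V

0.02759


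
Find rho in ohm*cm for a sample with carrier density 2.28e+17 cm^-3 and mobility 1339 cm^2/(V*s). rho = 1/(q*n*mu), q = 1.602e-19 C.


Step 1: sigma = q * n * mu = 1.602e-19 * 2.28e+17 * 1339 = 4.89078e+01 S/cm
Step 2: rho = 1 / sigma = 1 / 4.89078e+01 = 0.02045 ohm*cm

0.02045


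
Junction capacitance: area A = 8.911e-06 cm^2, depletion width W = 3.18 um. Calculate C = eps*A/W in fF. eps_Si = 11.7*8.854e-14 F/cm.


Step 1: eps_Si = 11.7 * 8.854e-14 = 1.035918e-12 F/cm
Step 2: W in cm = 3.18 * 1e-4 = 3.18e-04 cm
Step 3: C = 1.035918e-12 * 8.911e-06 / 3.18e-04 = 2.902851e-14 F
Step 4: C = 29.03 fF

29.03


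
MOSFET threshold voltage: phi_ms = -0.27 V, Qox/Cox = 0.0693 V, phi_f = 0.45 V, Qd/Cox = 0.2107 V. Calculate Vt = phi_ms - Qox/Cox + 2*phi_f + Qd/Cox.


Step 1: Vt = phi_ms - Qox/Cox + 2*phi_f + Qd/Cox
Step 2: Vt = -0.27 - 0.0693 + 2*0.45 + 0.2107
Step 3: Vt = -0.27 - 0.0693 + 0.9 + 0.2107
Step 4: Vt = 0.7714 V

0.7714


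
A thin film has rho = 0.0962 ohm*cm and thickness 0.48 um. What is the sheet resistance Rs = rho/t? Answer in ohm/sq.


Step 1: Convert thickness to cm: t = 0.48 um = 4.8000e-05 cm
Step 2: Rs = rho / t = 0.0962 / 4.8000e-05
Step 3: Rs = 2004.2 ohm/sq

2004.2


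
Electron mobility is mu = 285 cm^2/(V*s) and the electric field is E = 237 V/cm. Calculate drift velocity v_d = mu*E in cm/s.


Step 1: v_d = mu * E
Step 2: v_d = 285 * 237 = 67545
Step 3: v_d = 6.75e+04 cm/s

6.75e+04


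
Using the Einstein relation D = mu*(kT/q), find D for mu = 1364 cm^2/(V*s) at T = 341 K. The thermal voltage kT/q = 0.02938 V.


Step 1: D = mu * (kT/q)
Step 2: D = 1364 * 0.02938
Step 3: D = 40.07 cm^2/s

40.07


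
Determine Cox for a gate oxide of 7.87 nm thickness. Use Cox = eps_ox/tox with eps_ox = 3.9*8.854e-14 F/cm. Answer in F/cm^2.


Step 1: eps_ox = 3.9 * 8.854e-14 = 3.45306e-13 F/cm
Step 2: tox in cm = 7.87 nm * 1e-7 = 7.8700e-07 cm
Step 3: Cox = 3.45306e-13 / 7.8700e-07 = 4.39e-07 F/cm^2

4.39e-07


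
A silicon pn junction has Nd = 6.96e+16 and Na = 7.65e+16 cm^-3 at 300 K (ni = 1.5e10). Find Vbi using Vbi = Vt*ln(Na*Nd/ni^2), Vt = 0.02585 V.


Step 1: Compute Na*Nd/ni^2 = 7.65e+16 * 6.96e+16 / (1.5e10)^2 = 2.3664e+13
Step 2: ln(2.3664e+13) = 30.7950
Step 3: Vbi = 0.02585 * 30.7950 = 0.796 V

0.796


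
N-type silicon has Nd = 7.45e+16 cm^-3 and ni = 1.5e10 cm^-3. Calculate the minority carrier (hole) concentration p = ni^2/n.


Step 1: Since Nd >> ni, n ≈ Nd = 7.45e+16 cm^-3
Step 2: p = ni^2 / n = (1.5e10)^2 / 7.45e+16
Step 3: p = 2.25e20 / 7.45e+16 = 3.02e+03 cm^-3

3.02e+03


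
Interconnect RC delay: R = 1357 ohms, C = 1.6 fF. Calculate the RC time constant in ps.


Step 1: tau = R * C
Step 2: tau = 1357 * 1.6 fF = 1357 * 1.6e-15 F
Step 3: tau = 2.1712e-12 s = 2.1712 ps

2.1712


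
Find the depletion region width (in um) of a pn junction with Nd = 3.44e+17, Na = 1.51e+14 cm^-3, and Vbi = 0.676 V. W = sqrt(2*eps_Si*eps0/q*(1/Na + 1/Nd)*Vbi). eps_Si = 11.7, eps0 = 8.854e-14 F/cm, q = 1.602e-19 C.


Step 1: 1/Na + 1/Nd = 1/1.51e+14 + 1/3.44e+17 = 6.62542e-15
Step 2: 2*eps*eps0/q = 2*11.7*8.854e-14/1.602e-19 = 1.293281e+07
Step 3: W^2 = 1.293281e+07 * 6.62542e-15 * 0.676 = 5.79233e-08
Step 4: W = sqrt(5.79233e-08) = 2.407e-04 cm = 2.407 um

2.407


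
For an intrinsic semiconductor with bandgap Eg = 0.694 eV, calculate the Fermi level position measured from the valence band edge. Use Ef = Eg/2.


Step 1: For an intrinsic semiconductor, the Fermi level sits at midgap.
Step 2: Ef = Eg / 2 = 0.694 / 2 = 0.347 eV

0.347


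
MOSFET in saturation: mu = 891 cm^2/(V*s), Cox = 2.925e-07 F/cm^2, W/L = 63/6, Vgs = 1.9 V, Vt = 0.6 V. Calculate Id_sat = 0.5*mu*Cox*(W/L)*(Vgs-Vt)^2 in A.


Step 1: Overdrive voltage Vov = Vgs - Vt = 1.9 - 0.6 = 1.3 V
Step 2: W/L = 63/6 = 10.5
Step 3: Id = 0.5 * 891 * 2.925e-07 * 10.5 * 1.3^2
Step 4: Id = 2.31e-03 A

2.31e-03


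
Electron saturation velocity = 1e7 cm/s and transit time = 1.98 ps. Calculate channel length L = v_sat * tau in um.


Step 1: tau in seconds = 1.98 ps * 1e-12 = 1.9800e-12 s
Step 2: L = v_sat * tau = 1e7 * 1.9800e-12 = 1.9800e-05 cm
Step 3: L in um = 1.9800e-05 * 1e4 = 0.198 um

0.198


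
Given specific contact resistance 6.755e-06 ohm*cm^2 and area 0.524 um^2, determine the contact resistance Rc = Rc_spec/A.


Step 1: Convert area to cm^2: 0.524 um^2 = 5.2400e-09 cm^2
Step 2: Rc = Rc_spec / A = 6.755e-06 / 5.2400e-09
Step 3: Rc = 1.29e+03 ohms

1.29e+03


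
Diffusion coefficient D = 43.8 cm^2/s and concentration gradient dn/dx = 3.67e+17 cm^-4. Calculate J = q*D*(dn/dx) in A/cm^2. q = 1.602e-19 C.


Step 1: J = q * D * (dn/dx)
Step 2: J = 1.602e-19 * 43.8 * 3.67e+17
Step 3: J = 2.58e+00 A/cm^2

2.58e+00


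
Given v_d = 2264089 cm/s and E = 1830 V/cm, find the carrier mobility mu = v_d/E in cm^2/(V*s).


Step 1: mu = v_d / E
Step 2: mu = 2264089 / 1830
Step 3: mu = 1237.21 cm^2/(V*s)

1237.21


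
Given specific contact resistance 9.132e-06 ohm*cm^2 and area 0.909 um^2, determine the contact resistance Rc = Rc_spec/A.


Step 1: Convert area to cm^2: 0.909 um^2 = 9.0900e-09 cm^2
Step 2: Rc = Rc_spec / A = 9.132e-06 / 9.0900e-09
Step 3: Rc = 1.00e+03 ohms

1.00e+03


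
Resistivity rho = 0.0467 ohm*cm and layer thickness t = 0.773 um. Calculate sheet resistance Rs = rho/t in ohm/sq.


Step 1: Convert thickness to cm: t = 0.773 um = 7.7300e-05 cm
Step 2: Rs = rho / t = 0.0467 / 7.7300e-05
Step 3: Rs = 604.1 ohm/sq

604.1


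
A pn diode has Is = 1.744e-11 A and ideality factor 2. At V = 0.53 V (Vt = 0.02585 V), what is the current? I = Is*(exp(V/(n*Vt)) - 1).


Step 1: V/(n*Vt) = 0.53/(2*0.02585) = 10.2515
Step 2: exp(10.2515) = 2.8325e+04
Step 3: I = 1.744e-11 * (2.8325e+04 - 1) = 4.94e-07 A

4.94e-07


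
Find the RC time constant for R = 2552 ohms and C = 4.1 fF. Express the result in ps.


Step 1: tau = R * C
Step 2: tau = 2552 * 4.1 fF = 2552 * 4.1e-15 F
Step 3: tau = 1.04632e-11 s = 10.4632 ps

10.4632


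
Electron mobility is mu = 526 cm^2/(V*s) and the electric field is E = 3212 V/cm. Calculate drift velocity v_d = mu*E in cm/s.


Step 1: v_d = mu * E
Step 2: v_d = 526 * 3212 = 1689512
Step 3: v_d = 1.69e+06 cm/s

1.69e+06


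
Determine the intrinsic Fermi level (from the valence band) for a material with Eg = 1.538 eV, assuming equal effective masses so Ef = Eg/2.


Step 1: For an intrinsic semiconductor, the Fermi level sits at midgap.
Step 2: Ef = Eg / 2 = 1.538 / 2 = 0.769 eV

0.769


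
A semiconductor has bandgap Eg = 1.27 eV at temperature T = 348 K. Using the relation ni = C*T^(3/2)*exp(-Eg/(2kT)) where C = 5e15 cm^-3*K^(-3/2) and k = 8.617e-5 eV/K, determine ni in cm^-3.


Step 1: Compute kT = 8.617e-5 * 348 = 0.02998716 eV
Step 2: Exponent = -Eg/(2kT) = -1.27/(2*0.02998716) = -21.17573
Step 3: T^(3/2) = 348^1.5 = 6491.86
Step 4: ni = 5e15 * 6491.86 * exp(-21.17573) = 2.06e+10 cm^-3

2.06e+10


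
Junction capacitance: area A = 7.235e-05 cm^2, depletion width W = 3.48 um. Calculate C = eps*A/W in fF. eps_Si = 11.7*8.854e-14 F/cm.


Step 1: eps_Si = 11.7 * 8.854e-14 = 1.035918e-12 F/cm
Step 2: W in cm = 3.48 * 1e-4 = 3.48e-04 cm
Step 3: C = 1.035918e-12 * 7.235e-05 / 3.48e-04 = 2.153697e-13 F
Step 4: C = 215.37 fF

215.37


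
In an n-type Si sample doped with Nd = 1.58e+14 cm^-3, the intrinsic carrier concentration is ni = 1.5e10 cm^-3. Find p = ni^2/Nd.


Step 1: Since Nd >> ni, n ≈ Nd = 1.58e+14 cm^-3
Step 2: p = ni^2 / n = (1.5e10)^2 / 1.58e+14
Step 3: p = 2.25e20 / 1.58e+14 = 1.42e+06 cm^-3

1.42e+06


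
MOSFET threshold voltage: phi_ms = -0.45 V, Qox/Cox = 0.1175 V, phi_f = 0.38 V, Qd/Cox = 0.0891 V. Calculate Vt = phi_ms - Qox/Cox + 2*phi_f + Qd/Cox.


Step 1: Vt = phi_ms - Qox/Cox + 2*phi_f + Qd/Cox
Step 2: Vt = -0.45 - 0.1175 + 2*0.38 + 0.0891
Step 3: Vt = -0.45 - 0.1175 + 0.76 + 0.0891
Step 4: Vt = 0.2816 V

0.2816


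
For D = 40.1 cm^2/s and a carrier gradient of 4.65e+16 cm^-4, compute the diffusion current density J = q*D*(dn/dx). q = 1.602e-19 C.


Step 1: J = q * D * (dn/dx)
Step 2: J = 1.602e-19 * 40.1 * 4.65e+16
Step 3: J = 2.99e-01 A/cm^2

2.99e-01


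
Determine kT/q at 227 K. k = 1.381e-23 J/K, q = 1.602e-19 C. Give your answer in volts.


Step 1: kT = 1.381e-23 * 227 = 3.13487e-21 J
Step 2: Vt = kT/q = 3.13487e-21 / 1.602e-19
Step 3: Vt = 0.01957 V

0.01957


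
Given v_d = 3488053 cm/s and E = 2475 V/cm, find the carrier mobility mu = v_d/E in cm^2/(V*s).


Step 1: mu = v_d / E
Step 2: mu = 3488053 / 2475
Step 3: mu = 1409.31 cm^2/(V*s)

1409.31


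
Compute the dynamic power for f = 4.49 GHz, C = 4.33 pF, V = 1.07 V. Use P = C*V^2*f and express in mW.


Step 1: V^2 = 1.07^2 = 1.1449 V^2
Step 2: P = C*V^2*f = 4.33e-12 F * 1.1449 * 4.49e9 Hz
Step 3: P = 2.225880233e-02 W
Step 4: P = 22.259 mW

22.259


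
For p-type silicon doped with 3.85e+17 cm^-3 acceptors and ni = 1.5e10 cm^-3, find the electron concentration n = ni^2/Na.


Step 1: Majority hole concentration p ≈ Na = 3.85e+17 cm^-3
Step 2: n = ni^2 / Na = (1.5e10)^2 / 3.85e+17
Step 3: n = 5.84e+02 cm^-3

5.84e+02


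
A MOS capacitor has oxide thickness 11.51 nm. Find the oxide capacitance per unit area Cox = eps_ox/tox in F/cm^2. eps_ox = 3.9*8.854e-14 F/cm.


Step 1: eps_ox = 3.9 * 8.854e-14 = 3.45306e-13 F/cm
Step 2: tox in cm = 11.51 nm * 1e-7 = 1.1510e-06 cm
Step 3: Cox = 3.45306e-13 / 1.1510e-06 = 3.00e-07 F/cm^2

3.00e-07


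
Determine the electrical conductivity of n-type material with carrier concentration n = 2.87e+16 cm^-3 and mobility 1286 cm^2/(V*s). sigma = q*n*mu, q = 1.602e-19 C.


Step 1: sigma = q * n * mu
Step 2: sigma = 1.602e-19 * 2.87e+16 * 1286
Step 3: sigma = 5.913e+00 S/cm

5.913e+00


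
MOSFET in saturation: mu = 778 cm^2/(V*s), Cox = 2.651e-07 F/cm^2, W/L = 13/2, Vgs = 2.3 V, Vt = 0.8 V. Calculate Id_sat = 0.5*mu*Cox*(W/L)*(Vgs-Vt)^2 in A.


Step 1: Overdrive voltage Vov = Vgs - Vt = 2.3 - 0.8 = 1.5 V
Step 2: W/L = 13/2 = 6.5
Step 3: Id = 0.5 * 778 * 2.651e-07 * 6.5 * 1.5^2
Step 4: Id = 1.51e-03 A

1.51e-03
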